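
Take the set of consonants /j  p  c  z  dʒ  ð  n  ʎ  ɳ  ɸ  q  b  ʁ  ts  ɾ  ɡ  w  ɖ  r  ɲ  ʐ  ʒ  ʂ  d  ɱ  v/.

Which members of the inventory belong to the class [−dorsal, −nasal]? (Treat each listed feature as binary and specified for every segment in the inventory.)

p, z, dʒ, ð, ɸ, b, ts, ɾ, ɖ, r, ʐ, ʒ, ʂ, d, v

Eliminate segments failing any feature: /j, c, ʎ, q, ʁ, ɡ, w, ɲ/ are [+dorsal]; /n, ɳ, ɱ/ are [+nasal]. The remaining /p, z, dʒ, ð, ɸ, b, ts, ɾ, ɖ, r, ʐ, ʒ, ʂ, d, v/ satisfy [−dorsal], [−nasal].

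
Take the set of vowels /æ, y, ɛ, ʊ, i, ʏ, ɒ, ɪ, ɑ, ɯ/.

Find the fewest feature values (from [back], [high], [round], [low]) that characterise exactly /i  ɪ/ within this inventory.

Every target segment is [+high], [−back], [−round]; each remaining inventory member fails at least one of these. Each conjunct is needed — [−back, −round] alone would also admit /æ, ɛ/; [+high, −round] alone would also admit /ɯ/; [+high, −back] alone would also admit /y, ʏ/ — and no other combination of two listed features has exactly this extension, so three is the minimum.

[+high, −back, −round]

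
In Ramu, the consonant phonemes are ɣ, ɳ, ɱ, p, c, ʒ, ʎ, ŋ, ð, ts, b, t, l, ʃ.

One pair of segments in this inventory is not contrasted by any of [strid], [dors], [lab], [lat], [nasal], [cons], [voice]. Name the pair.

On the given features, /ts/ and /ʃ/ have an identical profile: [+strident], [−dorsal], [−labial], [−lateral], [−nasal], [+consonantal], [−voice]. No other two segments in the inventory coincide on all 7 features. (They do differ in [continuant], [anterior] and [distributed], which are not among the given features.)

ts, ʃ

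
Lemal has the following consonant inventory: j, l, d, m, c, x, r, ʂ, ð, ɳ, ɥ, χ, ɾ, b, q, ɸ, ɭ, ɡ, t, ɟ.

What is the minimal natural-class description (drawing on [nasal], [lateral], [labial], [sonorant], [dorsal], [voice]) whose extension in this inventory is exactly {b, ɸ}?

The class [−sonorant], [+labial] has exactly /b, ɸ/ as its extension in this inventory. No smaller conjunction from the listed features achieves this: [+labial] alone would also admit /m, ɥ/; [−sonorant] alone would also admit /d, c, x, ʂ, …/; and checking the remaining single features turns up none with this extension.

[−sonorant, +labial]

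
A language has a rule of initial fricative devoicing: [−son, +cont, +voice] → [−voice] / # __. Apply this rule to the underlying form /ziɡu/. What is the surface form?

[siɡu]

/z/ satisfies [−son, +cont, +voice] and sits in # __. The [−voice] counterpart of the voiced alveolar fricative is /s/. Other segments in /ziɡu/ either fail the structural description or are not in the environment, so the surface form is [siɡu].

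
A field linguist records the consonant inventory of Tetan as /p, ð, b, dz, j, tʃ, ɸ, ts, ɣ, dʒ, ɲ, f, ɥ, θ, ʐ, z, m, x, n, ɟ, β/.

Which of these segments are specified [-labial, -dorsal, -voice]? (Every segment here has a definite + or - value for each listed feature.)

The [-labial] segments are /ð, dz, j, tʃ, ts, ɣ, dʒ, ɲ, θ, ʐ, z, x, n, ɟ/.
Then [-dorsal] gives /ð, dz, tʃ, ts, dʒ, θ, ʐ, z, n/.
Within that set, [-voice] leaves /tʃ, ts, θ/.

tʃ, ts, θ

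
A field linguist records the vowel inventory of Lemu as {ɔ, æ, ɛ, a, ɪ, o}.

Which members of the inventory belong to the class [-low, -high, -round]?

ɛ

First, the [-low] segments are /ɔ, ɛ, ɪ, o/.
Within that set, [-high] gives /ɔ, ɛ, o/.
Among these, [-round] leaves /ɛ/.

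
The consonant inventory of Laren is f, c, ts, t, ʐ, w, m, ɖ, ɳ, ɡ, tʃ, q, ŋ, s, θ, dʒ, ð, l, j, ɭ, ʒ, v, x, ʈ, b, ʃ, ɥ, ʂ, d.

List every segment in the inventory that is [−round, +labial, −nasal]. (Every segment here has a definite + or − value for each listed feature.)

f, v, b

First, the [−round] segments are /f, c, ts, t, ʐ, m, ɖ, ɳ, ɡ, tʃ, q, ŋ, s, θ, dʒ, ð, l, j, ɭ, ʒ, v, x, ʈ, b, ʃ, ʂ, d/.
Intersecting with [+labial] gives /f, m, v, b/.
Within that set, [−nasal] leaves /f, v, b/.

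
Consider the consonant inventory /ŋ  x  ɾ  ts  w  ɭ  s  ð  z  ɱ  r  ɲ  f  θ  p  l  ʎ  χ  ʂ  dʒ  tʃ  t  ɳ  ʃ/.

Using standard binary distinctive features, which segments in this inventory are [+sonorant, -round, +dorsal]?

ŋ, ɲ, ʎ

Checking each segment against [+sonorant], [-round], [+dorsal]: /ŋ/ (velar nasal), /ɲ/ (palatal nasal), /ʎ/ (palatal lateral approximant) satisfy every feature; every other segment in the inventory fails at least one.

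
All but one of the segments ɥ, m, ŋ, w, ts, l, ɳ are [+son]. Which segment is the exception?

ts

/ts/ is the voiceless alveolar affricate, which is [−sonorant]; the rest — /ɥ, l, w, ɳ, ŋ, m/ — are [+sonorant].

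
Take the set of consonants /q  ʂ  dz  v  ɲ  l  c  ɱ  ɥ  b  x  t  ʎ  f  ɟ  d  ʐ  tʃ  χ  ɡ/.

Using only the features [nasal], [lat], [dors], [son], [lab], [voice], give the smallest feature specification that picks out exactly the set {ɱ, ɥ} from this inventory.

[+son, +lab]

Every target segment is [+sonorant], [+labial]; each remaining inventory member fails at least one of these. Each conjunct is needed — [+labial] alone would also admit /v, b, f/; [+sonorant] alone would also admit /ɲ, l, ʎ/ — and no other single listed feature has exactly this extension, so two is the minimum.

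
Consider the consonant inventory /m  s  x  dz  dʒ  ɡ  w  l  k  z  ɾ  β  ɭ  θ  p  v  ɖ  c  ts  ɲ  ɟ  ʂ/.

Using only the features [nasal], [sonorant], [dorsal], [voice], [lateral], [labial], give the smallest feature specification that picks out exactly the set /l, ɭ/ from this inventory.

/l, ɭ/ are exactly the [+lateral] segments in the inventory, so a single feature suffices.

[+lateral]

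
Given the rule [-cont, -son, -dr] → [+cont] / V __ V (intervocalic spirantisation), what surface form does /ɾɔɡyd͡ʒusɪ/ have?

[ɾɔɣyd͡ʒusɪ]

Only /ɡ/ occurs between two vowels (/ɔ/ __ /y/) and matches the structural description. It is a voiced velar stop, so [-cont, -son, -dr] holds; changing it to [+continuant] with all other features held fixed yields /ɣ/ (voiced velar fricative). No other segment meets both the structural description and the environment, so the output is [ɾɔɣyd͡ʒusɪ].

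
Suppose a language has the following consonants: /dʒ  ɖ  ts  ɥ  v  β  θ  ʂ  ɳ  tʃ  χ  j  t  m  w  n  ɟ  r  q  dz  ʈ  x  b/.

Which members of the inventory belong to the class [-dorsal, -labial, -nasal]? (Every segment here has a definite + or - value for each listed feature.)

Checking each segment against [-dorsal], [-labial], [-nasal]: /dʒ/ (voiced postalveolar affricate), /ɖ/ (voiced retroflex stop), /ts/ (voiceless alveolar affricate), /θ/ (voiceless dental fricative), /ʂ/ (voiceless retroflex fricative), /tʃ/ (voiceless postalveolar affricate), among others, satisfy every feature; every other segment in the inventory fails at least one.

dʒ, ɖ, ts, θ, ʂ, tʃ, t, r, dz, ʈ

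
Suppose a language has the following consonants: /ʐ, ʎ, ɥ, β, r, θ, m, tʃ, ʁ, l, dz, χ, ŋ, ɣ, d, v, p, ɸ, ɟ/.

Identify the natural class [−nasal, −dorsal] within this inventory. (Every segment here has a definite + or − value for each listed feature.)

Eliminate segments failing any feature: /ʎ, ɥ, ʁ, χ, ɣ, ɟ/ are [+dorsal]; /m, ŋ/ are [+nasal]. The remaining /ʐ, β, r, θ, tʃ, l, dz, d, v, p, ɸ/ satisfy [−nasal], [−dorsal].

ʐ, β, r, θ, tʃ, l, dz, d, v, p, ɸ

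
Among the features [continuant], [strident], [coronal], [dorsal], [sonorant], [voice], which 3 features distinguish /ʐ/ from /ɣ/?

/ʐ/ (voiced retroflex fricative) and /ɣ/ (voiced velar fricative) agree on [+continuant], [−sonorant], [+voice]. They differ on [strident] (/ʐ/ [+], /ɣ/ [−]), [coronal] (/ʐ/ [+], /ɣ/ [−]), [dorsal] (/ʐ/ [−], /ɣ/ [+]).

[strident], [coronal], [dorsal]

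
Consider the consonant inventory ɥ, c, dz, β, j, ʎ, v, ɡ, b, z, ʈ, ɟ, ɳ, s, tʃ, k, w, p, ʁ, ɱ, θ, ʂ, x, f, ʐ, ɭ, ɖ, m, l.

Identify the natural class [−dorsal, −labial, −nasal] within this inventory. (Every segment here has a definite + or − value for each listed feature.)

dz, z, ʈ, s, tʃ, θ, ʂ, ʐ, ɭ, ɖ, l

First, the [−dorsal] segments are /dz, β, v, b, z, ʈ, ɳ, s, tʃ, p, ɱ, θ, ʂ, f, ʐ, ɭ, ɖ, m, l/.
Intersecting with [−labial] gives /dz, z, ʈ, ɳ, s, tʃ, θ, ʂ, ʐ, ɭ, ɖ, l/.
Intersecting with [−nasal] leaves /dz, z, ʈ, s, tʃ, θ, ʂ, ʐ, ɭ, ɖ, l/.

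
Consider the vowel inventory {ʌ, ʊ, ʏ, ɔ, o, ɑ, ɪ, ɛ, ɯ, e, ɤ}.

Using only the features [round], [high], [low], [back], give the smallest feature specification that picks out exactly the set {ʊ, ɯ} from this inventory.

The class [+high], [+back] has exactly /ʊ, ɯ/ as its extension in this inventory. No smaller conjunction from the listed features achieves this: [+back] alone would also admit /ʌ, ɔ, o, ɑ, …/; [+high] alone would also admit /ʏ, ɪ/; and checking the remaining single features turns up none with this extension.

[+high, +back]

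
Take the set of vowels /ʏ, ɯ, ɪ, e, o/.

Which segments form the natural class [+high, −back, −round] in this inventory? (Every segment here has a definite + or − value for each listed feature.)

Checking each segment against [+high], [−back], [−round]: /ɪ/ (high front unrounded lax vowel) satisfies every feature; every other segment in the inventory fails at least one.

ɪ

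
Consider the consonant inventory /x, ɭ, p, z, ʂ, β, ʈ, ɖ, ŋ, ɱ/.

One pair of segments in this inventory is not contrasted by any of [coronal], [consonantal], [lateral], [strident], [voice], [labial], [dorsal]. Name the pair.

On the given features, /ɱ/ and /β/ have an identical profile: [−coronal], [+consonantal], [−lateral], [−strident], [+voice], [+labial], [−dorsal]. No other two segments in the inventory coincide on all 7 features. (They do differ in [sonorant], [nasal] and [continuant], which are not among the given features.)

ɱ, β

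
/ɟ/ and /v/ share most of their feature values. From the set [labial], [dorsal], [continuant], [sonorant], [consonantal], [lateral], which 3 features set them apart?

/ɟ/ (voiced palatal stop) and /v/ (voiced labiodental fricative) agree on [−sonorant], [+consonantal], [−lateral]. They differ on [continuant] (/ɟ/ [−], /v/ [+]), [labial] (/ɟ/ [−], /v/ [+]), [dorsal] (/ɟ/ [+], /v/ [−]).

[continuant], [labial], [dorsal]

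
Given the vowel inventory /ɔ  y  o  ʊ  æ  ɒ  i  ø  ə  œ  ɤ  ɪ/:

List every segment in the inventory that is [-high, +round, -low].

ɔ, o, ø, œ

Checking each segment against [-high], [+round], [-low]: /ɔ/ (mid back rounded lax vowel), /o/ (mid back rounded tense vowel), /ø/ (mid front rounded tense vowel), /œ/ (mid front rounded lax vowel) satisfy every feature; every other segment in the inventory fails at least one.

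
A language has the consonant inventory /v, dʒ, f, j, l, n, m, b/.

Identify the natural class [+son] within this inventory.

The feature [sonorant] marks segments produced without turbulent airflow (nasals, liquids, glides, vowels). In this inventory /j, l, n, m/ have that property, so they are [+sonorant]; /v, dʒ, f, b/ are [-sonorant].

j, l, n, m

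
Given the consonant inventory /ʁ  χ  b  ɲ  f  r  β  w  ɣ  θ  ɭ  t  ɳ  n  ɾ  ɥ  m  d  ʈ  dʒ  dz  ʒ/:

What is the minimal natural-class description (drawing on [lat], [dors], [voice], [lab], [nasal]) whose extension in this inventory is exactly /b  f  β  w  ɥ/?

[-nasal, +lab]

Every target segment is [-nasal], [+labial]; each remaining inventory member fails at least one of these. Each conjunct is needed — [+labial] alone would also admit /m/; [-nasal] alone would also admit /ʁ, χ, r, ɣ, …/ — and no other single listed feature has exactly this extension, so two is the minimum.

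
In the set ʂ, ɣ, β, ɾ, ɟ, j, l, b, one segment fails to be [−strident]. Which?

ʂ

Every segment except /ʂ/ is [−strident]. /ʂ/ (voiceless retroflex fricative) is [+strident], so it is the exception.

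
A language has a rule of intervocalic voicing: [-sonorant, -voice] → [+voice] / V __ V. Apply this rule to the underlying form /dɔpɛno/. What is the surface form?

The only segment in the rule's environment that also matches [-sonorant, -voice] is /p/. Applying [+voice] turns the voiceless bilabial stop into /b/ (voiced bilabial stop), giving [dɔbɛno].

[dɔbɛno]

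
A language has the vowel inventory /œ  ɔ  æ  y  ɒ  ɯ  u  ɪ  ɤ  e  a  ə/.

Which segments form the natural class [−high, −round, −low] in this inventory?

Checking each segment against [−high], [−round], [−low]: /ɤ/ (mid back unrounded tense vowel), /e/ (mid front unrounded tense vowel), /ə/ (mid central vowel (schwa)) satisfy every feature; every other segment in the inventory fails at least one.

ɤ, e, ə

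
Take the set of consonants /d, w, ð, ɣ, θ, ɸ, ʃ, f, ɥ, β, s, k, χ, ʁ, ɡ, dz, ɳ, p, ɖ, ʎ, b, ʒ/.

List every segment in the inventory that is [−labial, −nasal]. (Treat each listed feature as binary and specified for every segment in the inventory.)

d, ð, ɣ, θ, ʃ, s, k, χ, ʁ, ɡ, dz, ɖ, ʎ, ʒ

Checking each segment against [−labial], [−nasal]: /d/ (voiced alveolar stop), /ð/ (voiced dental fricative), /ɣ/ (voiced velar fricative), /θ/ (voiceless dental fricative), /ʃ/ (voiceless postalveolar fricative), /s/ (voiceless alveolar fricative), among others, satisfy every feature; every other segment in the inventory fails at least one.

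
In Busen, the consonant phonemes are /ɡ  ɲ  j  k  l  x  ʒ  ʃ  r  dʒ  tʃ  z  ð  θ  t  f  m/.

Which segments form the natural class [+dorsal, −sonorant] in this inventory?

Checking each segment against [+dorsal], [−sonorant]: /ɡ/ (voiced velar stop), /k/ (voiceless velar stop), /x/ (voiceless velar fricative) satisfy every feature; every other segment in the inventory fails at least one.

ɡ, k, x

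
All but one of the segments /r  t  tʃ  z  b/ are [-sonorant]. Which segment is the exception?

/r/ is the alveolar trill, which is [+sonorant]; the rest — /b, z, tʃ, t/ — are [-sonorant].

r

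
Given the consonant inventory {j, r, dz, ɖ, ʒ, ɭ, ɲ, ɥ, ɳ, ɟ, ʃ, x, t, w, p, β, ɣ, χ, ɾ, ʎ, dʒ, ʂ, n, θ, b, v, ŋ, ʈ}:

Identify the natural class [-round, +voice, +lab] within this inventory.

β, b, v

Among the inventory, the [-round] segments are /j, r, dz, ɖ, ʒ, ɭ, ɲ, ɳ, ɟ, ʃ, x, t, p, β, ɣ, χ, ɾ, ʎ, dʒ, ʂ, n, θ, b, v, ŋ, ʈ/.
Within that set, [+voice] gives /j, r, dz, ɖ, ʒ, ɭ, ɲ, ɳ, ɟ, β, ɣ, ɾ, ʎ, dʒ, n, b, v, ŋ/.
Intersecting with [+labial] leaves /β, b, v/.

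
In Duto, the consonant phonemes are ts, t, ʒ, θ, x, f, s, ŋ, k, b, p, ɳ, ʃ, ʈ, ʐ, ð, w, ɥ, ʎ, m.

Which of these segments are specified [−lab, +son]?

ŋ, ɳ, ʎ

The [−labial] segments are /ts, t, ʒ, θ, x, s, ŋ, k, ɳ, ʃ, ʈ, ʐ, ð, ʎ/.
Intersecting with [+sonorant] leaves /ŋ, ɳ, ʎ/.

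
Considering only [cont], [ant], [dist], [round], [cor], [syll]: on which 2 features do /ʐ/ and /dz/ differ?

[continuant], [anterior]

The two segments share [-distributed], [-round], [+coronal], [-syllabic]. The only features from the list on which they differ: /ʐ/ is [+continuant] while /dz/ is [-continuant]; /ʐ/ is [-anterior] while /dz/ is [+anterior].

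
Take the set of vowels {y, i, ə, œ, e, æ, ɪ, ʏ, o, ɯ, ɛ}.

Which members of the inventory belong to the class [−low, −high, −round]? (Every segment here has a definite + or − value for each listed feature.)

Eliminate segments failing any feature: /y, i, ɪ, ʏ, ɯ/ are [+high]; /œ, o/ are [+round]; /æ/ is [+low]. The remaining /ə, e, ɛ/ satisfy [−low], [−high], [−round].

ə, e, ɛ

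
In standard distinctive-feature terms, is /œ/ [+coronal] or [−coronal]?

/œ/ is the mid front rounded lax vowel, hence [−coronal].

[−coronal]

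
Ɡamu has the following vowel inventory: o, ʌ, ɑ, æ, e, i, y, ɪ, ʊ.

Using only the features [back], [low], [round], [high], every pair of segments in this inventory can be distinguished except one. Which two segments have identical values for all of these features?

i, ɪ

/i/ (high front unrounded tense vowel) and /ɪ/ (high front unrounded lax vowel) are both [−back], [−low], [−round], [+high], so none of the listed features separates them. (They do differ in [tense], which is not among the given features.) Every other pair in the inventory differs on at least one listed feature.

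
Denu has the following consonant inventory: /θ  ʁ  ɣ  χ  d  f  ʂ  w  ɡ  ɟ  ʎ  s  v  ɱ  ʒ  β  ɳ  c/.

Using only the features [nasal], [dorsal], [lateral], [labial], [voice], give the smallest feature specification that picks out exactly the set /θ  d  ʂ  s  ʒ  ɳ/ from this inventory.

/θ, d, ʂ, s, ʒ, ɳ/ are all [−labial], [−dorsal], and no other segment in the inventory matches both values. Dropping any one of them over-generates: [−dorsal] alone would also admit /f, v, ɱ, β/; [−labial] alone would also admit /ʁ, ɣ, χ, ɡ, …/. No other single listed feature picks out exactly this set either, so fewer than two features will not do.

[−labial, −dorsal]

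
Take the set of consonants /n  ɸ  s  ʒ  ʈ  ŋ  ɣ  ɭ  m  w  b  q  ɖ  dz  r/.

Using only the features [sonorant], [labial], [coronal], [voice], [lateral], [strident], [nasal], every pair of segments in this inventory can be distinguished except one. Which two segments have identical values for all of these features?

On the given features, /dz/ and /ʒ/ have an identical profile: [−sonorant], [−labial], [+coronal], [+voice], [−lateral], [+strident], [−nasal]. No other two segments in the inventory coincide on all 7 features. (They do differ in [continuant], [anterior] and [distributed], which are not among the given features.)

dz, ʒ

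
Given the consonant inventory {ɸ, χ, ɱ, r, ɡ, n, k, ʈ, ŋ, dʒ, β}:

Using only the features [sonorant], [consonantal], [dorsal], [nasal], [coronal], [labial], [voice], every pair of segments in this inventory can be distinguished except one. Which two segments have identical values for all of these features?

χ, k

/χ/ (voiceless uvular fricative) and /k/ (voiceless velar stop) are both [-sonorant], [+consonantal], [+dorsal], [-nasal], [-coronal], [-labial], [-voice], so none of the listed features separates them. (They do differ in [continuant] and [high], which are not among the given features.) Every other pair in the inventory differs on at least one listed feature.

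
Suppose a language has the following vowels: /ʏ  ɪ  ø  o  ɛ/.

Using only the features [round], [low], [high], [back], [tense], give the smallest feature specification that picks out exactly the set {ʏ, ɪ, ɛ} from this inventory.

[-tense]

The target set is precisely the extension of [-tense] in this inventory.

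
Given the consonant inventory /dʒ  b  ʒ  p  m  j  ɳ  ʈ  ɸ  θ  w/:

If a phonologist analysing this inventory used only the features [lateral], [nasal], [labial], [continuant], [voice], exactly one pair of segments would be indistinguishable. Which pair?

ʒ, j

On the given features, /ʒ/ and /j/ have an identical profile: [−lateral], [−nasal], [−labial], [+continuant], [+voice]. No other two segments in the inventory coincide on all 5 features. (They do differ in [sonorant], [strident] and [dorsal], which are not among the given features.)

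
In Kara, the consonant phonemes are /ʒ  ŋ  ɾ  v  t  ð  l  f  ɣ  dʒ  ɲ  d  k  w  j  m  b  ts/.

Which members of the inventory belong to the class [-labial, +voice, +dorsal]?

ŋ, ɣ, ɲ, j

The [-labial] segments are /ʒ, ŋ, ɾ, t, ð, l, ɣ, dʒ, ɲ, d, k, j, ts/.
Intersecting with [+voice] gives /ʒ, ŋ, ɾ, ð, l, ɣ, dʒ, ɲ, d, j/.
Then [+dorsal] leaves /ŋ, ɣ, ɲ, j/.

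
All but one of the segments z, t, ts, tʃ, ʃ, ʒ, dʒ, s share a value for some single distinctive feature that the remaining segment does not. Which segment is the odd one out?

t

[strident] groups all but one: /s, dʒ, ʃ, ts, tʃ, ʒ, z/ share [+strident] while /t/ (voiceless alveolar stop) alone is [-strident]. Removing any other segment would not leave a single-feature class that excludes it.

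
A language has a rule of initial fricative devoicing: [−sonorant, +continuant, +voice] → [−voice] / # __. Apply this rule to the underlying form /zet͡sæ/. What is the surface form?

/z/ satisfies [−sonorant, +continuant, +voice] and sits in # __. The [−voice] counterpart of the voiced alveolar fricative is /s/. Other segments in /zet͡sæ/ either fail the structural description or are not in the environment, so the surface form is [set͡sæ].

[set͡sæ]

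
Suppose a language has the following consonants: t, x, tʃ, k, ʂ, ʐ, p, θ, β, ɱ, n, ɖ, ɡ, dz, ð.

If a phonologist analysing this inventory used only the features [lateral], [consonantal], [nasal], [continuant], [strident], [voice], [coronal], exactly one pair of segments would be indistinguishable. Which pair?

On the given features, /k/ and /p/ have an identical profile: [−lateral], [+consonantal], [−nasal], [−continuant], [−strident], [−voice], [−coronal]. No other two segments in the inventory coincide on all 7 features. (They do differ in [labial] and [dorsal], which are not among the given features.)

k, p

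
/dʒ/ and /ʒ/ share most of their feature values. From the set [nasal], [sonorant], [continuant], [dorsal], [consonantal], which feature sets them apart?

/dʒ/ (voiced postalveolar affricate) and /ʒ/ (voiced postalveolar fricative) agree on [−nasal], [−sonorant], [−dorsal], [+consonantal]. They differ on [continuant] (/dʒ/ [−], /ʒ/ [+]).

[continuant]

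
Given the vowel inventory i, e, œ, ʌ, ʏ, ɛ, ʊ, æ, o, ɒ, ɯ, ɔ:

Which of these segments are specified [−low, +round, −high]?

Checking each segment against [−low], [+round], [−high]: /œ/ (mid front rounded lax vowel), /o/ (mid back rounded tense vowel), /ɔ/ (mid back rounded lax vowel) satisfy every feature; every other segment in the inventory fails at least one.

œ, o, ɔ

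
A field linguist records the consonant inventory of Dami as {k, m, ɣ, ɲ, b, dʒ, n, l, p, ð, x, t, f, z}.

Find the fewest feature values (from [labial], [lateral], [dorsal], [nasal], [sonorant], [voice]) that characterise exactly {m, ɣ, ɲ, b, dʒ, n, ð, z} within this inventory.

/m, ɣ, ɲ, b, dʒ, n, ð, z/ are all [+voice], [−lateral], and no other segment in the inventory matches both values. Dropping any one of them over-generates: [−lateral] alone would also admit /k, p, x, t, …/; [+voice] alone would also admit /l/. No other single listed feature picks out exactly this set either, so fewer than two features will not do.

[+voice, −lateral]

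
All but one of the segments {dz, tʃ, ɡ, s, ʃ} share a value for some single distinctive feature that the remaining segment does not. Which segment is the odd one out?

ɡ

The remaining segments after removing /ɡ/ share [+strident]; /ɡ/ (voiced velar stop) is [-strident]. For every other candidate removal, the leftover set fails to share any single feature value that the removed segment lacks.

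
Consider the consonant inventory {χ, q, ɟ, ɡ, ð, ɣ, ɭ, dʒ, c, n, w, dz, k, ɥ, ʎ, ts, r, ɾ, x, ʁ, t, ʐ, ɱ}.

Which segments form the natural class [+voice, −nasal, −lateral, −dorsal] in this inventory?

ð, dʒ, dz, r, ɾ, ʐ

Checking each segment against [+voice], [−nasal], [−lateral], [−dorsal]: /ð/ (voiced dental fricative), /dʒ/ (voiced postalveolar affricate), /dz/ (voiced alveolar affricate), /r/ (alveolar trill), /ɾ/ (alveolar tap), /ʐ/ (voiced retroflex fricative) satisfy every feature; every other segment in the inventory fails at least one.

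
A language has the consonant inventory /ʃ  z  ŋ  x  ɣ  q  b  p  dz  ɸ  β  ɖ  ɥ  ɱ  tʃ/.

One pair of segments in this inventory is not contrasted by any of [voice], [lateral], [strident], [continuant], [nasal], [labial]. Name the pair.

β, ɥ

/β/ (voiced bilabial fricative) and /ɥ/ (labial-palatal glide) are both [+voice], [-lateral], [-strident], [+continuant], [-nasal], [+labial], so none of the listed features separates them. (They do differ in [sonorant], [round] and [dorsal], which are not among the given features.) Every other pair in the inventory differs on at least one listed feature.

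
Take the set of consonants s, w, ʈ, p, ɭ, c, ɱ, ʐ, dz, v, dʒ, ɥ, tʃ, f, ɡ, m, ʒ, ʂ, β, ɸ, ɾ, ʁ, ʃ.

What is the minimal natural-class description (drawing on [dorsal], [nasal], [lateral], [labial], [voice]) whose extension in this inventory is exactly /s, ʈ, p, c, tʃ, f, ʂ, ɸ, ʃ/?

Every target segment is [−voice] and no other inventory member is, so one feature is enough.

[−voice]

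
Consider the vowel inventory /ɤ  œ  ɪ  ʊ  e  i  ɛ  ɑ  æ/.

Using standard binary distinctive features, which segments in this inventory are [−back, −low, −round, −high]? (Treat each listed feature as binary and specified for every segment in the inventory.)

Checking each segment against [−back], [−low], [−round], [−high]: /e/ (mid front unrounded tense vowel), /ɛ/ (mid front unrounded lax vowel) satisfy every feature; every other segment in the inventory fails at least one.

e, ɛ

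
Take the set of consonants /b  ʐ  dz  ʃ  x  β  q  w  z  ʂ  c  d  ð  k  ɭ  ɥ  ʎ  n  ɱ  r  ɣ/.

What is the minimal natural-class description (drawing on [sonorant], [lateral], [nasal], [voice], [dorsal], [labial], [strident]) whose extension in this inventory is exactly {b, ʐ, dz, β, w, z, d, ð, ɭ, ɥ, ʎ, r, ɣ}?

Every target segment is [+voice], [−nasal]; each remaining inventory member fails at least one of these. Each conjunct is needed — [−nasal] alone would also admit /ʃ, x, q, ʂ, …/; [+voice] alone would also admit /n, ɱ/ — and no other single listed feature has exactly this extension, so two is the minimum.

[+voice, −nasal]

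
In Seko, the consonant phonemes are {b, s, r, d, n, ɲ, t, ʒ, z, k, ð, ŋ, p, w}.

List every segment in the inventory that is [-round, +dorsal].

Among the inventory, the [-round] segments are /b, s, r, d, n, ɲ, t, ʒ, z, k, ð, ŋ, p/.
Among these, [+dorsal] leaves /ɲ, k, ŋ/.

ɲ, k, ŋ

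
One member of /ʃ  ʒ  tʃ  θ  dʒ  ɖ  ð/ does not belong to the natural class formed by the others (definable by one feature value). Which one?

/ʃ, ʒ, dʒ, tʃ, θ, ð/ are all [+distributed], but /ɖ/ (voiced retroflex stop) is [−distributed]. No other single segment can be removed to leave a set sharing one feature value that the removed segment lacks, so /ɖ/ is the odd one out.

ɖ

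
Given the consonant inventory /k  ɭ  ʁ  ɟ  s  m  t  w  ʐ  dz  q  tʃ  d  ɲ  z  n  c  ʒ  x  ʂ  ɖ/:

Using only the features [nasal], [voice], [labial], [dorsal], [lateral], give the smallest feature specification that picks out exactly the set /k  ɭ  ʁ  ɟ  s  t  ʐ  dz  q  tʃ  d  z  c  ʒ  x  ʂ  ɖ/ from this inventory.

/k, ɭ, ʁ, ɟ, s, t, ʐ, dz, q, tʃ, d, z, c, ʒ, x, ʂ, ɖ/ are all [-nasal], [-labial], and no other segment in the inventory matches both values. Dropping any one of them over-generates: [-labial] alone would also admit /ɲ, n/; [-nasal] alone would also admit /w/. No other single listed feature picks out exactly this set either, so fewer than two features will not do.

[-nasal, -labial]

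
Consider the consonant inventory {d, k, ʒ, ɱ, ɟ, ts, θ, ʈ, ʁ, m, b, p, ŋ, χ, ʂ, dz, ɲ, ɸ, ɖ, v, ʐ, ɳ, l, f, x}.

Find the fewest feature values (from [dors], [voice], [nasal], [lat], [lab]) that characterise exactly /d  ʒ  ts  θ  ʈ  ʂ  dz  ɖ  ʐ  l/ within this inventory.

/d, ʒ, ts, θ, ʈ, ʂ, dz, ɖ, ʐ, l/ are all [−nasal], [−labial], [−dorsal], and no other segment in the inventory matches all three values. Dropping any one of them over-generates: [−labial, −dorsal] alone would also admit /ɳ/; [−nasal, −dorsal] alone would also admit /b, p, ɸ, v, …/; [−nasal, −labial] alone would also admit /k, ɟ, ʁ, χ, …/. No other combination of two listed features picks out exactly this set either, so fewer than three features will not do.

[−nasal, −lab, −dors]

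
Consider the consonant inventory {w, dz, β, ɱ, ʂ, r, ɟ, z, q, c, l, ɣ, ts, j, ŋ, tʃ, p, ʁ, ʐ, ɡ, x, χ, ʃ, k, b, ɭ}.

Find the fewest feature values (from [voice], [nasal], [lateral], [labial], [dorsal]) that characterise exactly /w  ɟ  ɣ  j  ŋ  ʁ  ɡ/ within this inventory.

Every target segment is [+voice], [+dorsal]; each remaining inventory member fails at least one of these. Each conjunct is needed — [+dorsal] alone would also admit /q, c, x, χ, …/; [+voice] alone would also admit /dz, β, ɱ, r, …/ — and no other single listed feature has exactly this extension, so two is the minimum.

[+voice, +dorsal]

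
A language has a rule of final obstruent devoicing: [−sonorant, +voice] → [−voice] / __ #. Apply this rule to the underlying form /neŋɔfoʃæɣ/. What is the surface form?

[neŋɔfoʃæx]

The only segment in the rule's environment that also matches [−sonorant, +voice] is /ɣ/. Applying [−voice] turns the voiced velar fricative into /x/ (voiceless velar fricative), giving [neŋɔfoʃæx].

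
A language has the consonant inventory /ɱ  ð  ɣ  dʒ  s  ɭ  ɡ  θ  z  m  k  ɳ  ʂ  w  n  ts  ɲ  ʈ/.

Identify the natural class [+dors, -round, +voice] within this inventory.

ɣ, ɡ, ɲ

Checking each segment against [+dorsal], [-round], [+voice]: /ɣ/ (voiced velar fricative), /ɡ/ (voiced velar stop), /ɲ/ (palatal nasal) satisfy every feature; every other segment in the inventory fails at least one.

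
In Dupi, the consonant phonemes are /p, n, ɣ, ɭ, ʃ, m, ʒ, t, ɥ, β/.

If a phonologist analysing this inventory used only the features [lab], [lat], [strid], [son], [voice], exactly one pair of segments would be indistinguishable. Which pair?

On the given features, /ɥ/ and /m/ have an identical profile: [+labial], [-lateral], [-strident], [+sonorant], [+voice]. No other two segments in the inventory coincide on all 5 features. (They do differ in [nasal], [continuant], [round] and [dorsal], which are not among the given features.)

ɥ, m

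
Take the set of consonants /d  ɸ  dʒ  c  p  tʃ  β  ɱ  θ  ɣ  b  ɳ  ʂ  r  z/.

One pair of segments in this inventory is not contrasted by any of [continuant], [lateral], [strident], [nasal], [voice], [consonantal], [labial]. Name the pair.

Both /ɣ/ and /r/ are [+continuant], [−lateral], [−strident], [−nasal], [+voice], [+consonantal], [−labial]. Since the list omits [sonorant], [coronal] and [dorsal] — which do distinguish the voiced velar fricative from the alveolar trill — this pair collapses; all other pairs remain distinct.

ɣ, r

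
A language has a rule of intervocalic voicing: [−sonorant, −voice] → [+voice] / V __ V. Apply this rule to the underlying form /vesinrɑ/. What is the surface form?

Only /s/ occurs between two vowels (/e/ __ /i/) and matches the structural description. It is a voiceless alveolar fricative, so [−sonorant, −voice] holds; changing it to [+voice] with all other features held fixed yields /z/ (voiced alveolar fricative). No other segment meets both the structural description and the environment, so the output is [vezinrɑ].

[vezinrɑ]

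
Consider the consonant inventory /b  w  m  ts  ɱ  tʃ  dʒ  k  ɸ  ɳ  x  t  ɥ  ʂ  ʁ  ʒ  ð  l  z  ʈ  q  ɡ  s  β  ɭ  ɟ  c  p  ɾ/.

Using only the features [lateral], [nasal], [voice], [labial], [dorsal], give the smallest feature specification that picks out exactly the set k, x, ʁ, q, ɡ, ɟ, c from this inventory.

The class [−labial], [+dorsal] has exactly /k, x, ʁ, q, ɡ, ɟ, c/ as its extension in this inventory. No smaller conjunction from the listed features achieves this: [+dorsal] alone would also admit /w, ɥ/; [−labial] alone would also admit /ts, tʃ, dʒ, ɳ, …/; and checking the remaining single features turns up none with this extension.

[−labial, +dorsal]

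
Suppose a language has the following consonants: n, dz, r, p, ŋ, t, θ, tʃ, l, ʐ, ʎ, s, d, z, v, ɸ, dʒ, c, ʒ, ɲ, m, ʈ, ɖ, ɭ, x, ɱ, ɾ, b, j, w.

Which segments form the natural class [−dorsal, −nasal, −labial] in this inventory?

Eliminate segments failing any feature: /n, m, ɱ/ are [+nasal]; /p, v, ɸ, b/ are [+labial]; /ŋ, ʎ, c, ɲ, x, j, w/ are [+dorsal]. The remaining /dz, r, t, θ, tʃ, l, ʐ, s, d, z, dʒ, ʒ, ʈ, ɖ, ɭ, ɾ/ satisfy [−dorsal], [−nasal], [−labial].

dz, r, t, θ, tʃ, l, ʐ, s, d, z, dʒ, ʒ, ʈ, ɖ, ɭ, ɾ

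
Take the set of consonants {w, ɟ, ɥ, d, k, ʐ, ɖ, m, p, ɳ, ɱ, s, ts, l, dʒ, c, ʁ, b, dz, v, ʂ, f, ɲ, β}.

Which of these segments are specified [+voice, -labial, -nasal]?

Eliminate segments failing any feature: /w, ɥ, m, ɱ, b, v, β/ are [+labial]; /k, p, s, ts, c, ʂ, f/ are [-voice]; /ɳ, ɲ/ are [+nasal]. The remaining /ɟ, d, ʐ, ɖ, l, dʒ, ʁ, dz/ satisfy [+voice], [-labial], [-nasal].

ɟ, d, ʐ, ɖ, l, dʒ, ʁ, dz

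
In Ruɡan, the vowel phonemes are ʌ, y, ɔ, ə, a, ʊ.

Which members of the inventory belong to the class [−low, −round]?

ʌ, ə

The [−low] segments are /ʌ, y, ɔ, ə, ʊ/.
Intersecting with [−round] leaves /ʌ, ə/.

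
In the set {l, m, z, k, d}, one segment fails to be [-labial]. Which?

/m/ is the bilabial nasal, which is [+labial]; the rest — /k, z, d, l/ — are [-labial].

m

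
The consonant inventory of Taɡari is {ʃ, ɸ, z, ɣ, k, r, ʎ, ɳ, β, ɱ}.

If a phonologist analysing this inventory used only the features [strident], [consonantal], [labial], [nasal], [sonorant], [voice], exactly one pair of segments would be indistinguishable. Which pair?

Both /r/ and /ʎ/ are [−strident], [+consonantal], [−labial], [−nasal], [+sonorant], [+voice]. Since the list omits [lateral] and [dorsal] — which do distinguish the alveolar trill from the palatal lateral approximant — this pair collapses; all other pairs remain distinct.

r, ʎ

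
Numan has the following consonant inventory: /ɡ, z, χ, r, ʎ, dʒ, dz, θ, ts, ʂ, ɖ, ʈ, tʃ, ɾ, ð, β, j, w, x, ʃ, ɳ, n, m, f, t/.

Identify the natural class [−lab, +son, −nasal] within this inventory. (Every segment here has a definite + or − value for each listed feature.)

r, ʎ, ɾ, j

Checking each segment against [−labial], [+sonorant], [−nasal]: /r/ (alveolar trill), /ʎ/ (palatal lateral approximant), /ɾ/ (alveolar tap), /j/ (palatal glide) satisfy every feature; every other segment in the inventory fails at least one.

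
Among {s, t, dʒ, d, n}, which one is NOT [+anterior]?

dʒ

/dʒ/ is the voiced postalveolar affricate, which is [−anterior]; the rest — /n, d, s, t/ — are [+anterior].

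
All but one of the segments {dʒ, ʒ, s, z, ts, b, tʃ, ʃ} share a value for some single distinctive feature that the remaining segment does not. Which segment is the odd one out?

b

[strident] (equivalently [labial], [coronal]) groups all but one: /tʃ, ʃ, s, z, ʒ, dʒ, ts/ share [+strident] while /b/ (voiced bilabial stop) alone is [−strident]. Removing any other segment would not leave a single-feature class that excludes it.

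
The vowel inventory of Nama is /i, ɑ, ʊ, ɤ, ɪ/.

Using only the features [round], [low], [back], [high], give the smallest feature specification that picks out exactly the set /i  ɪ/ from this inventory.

/i, ɪ/ are exactly the [−back] segments in the inventory, so a single feature suffices.

[−back]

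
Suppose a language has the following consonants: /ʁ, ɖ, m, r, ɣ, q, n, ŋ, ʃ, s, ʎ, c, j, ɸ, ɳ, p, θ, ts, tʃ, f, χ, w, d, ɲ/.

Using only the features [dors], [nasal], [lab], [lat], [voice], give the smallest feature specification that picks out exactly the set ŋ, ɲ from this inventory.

/ŋ, ɲ/ are all [+nasal], [+dorsal], and no other segment in the inventory matches both values. Dropping any one of them over-generates: [+dorsal] alone would also admit /ʁ, ɣ, q, ʎ, …/; [+nasal] alone would also admit /m, n, ɳ/. No other single listed feature picks out exactly this set either, so fewer than two features will not do.

[+nasal, +dors]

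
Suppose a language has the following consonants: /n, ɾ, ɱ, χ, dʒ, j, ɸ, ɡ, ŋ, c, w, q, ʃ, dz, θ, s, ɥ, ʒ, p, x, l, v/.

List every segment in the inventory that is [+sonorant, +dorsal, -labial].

j, ŋ

Eliminate segments failing any feature: /n, ɾ, ɱ, l/ are [-dorsal]; /χ, dʒ, ɸ, ɡ, c, q, ʃ, dz, θ, s, ʒ, p, x, v/ are [-sonorant]; /w, ɥ/ are [+labial]. The remaining /j, ŋ/ satisfy [+sonorant], [+dorsal], [-labial].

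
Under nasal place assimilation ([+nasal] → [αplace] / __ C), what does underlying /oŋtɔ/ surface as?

[ontɔ]

/ŋ/ sits before the [+coronal] consonant /t/, so it takes on [+coronal] and surfaces as /n/. The rest of the form is unaffected: [ontɔ].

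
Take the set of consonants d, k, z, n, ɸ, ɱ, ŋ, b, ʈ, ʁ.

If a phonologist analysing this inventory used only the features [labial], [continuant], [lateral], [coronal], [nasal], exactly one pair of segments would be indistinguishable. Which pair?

/d/ (voiced alveolar stop) and /ʈ/ (voiceless retroflex stop) are both [−labial], [−continuant], [−lateral], [+coronal], [−nasal], so none of the listed features separates them. (They do differ in [voice] and [anterior], which are not among the given features.) Every other pair in the inventory differs on at least one listed feature.

d, ʈ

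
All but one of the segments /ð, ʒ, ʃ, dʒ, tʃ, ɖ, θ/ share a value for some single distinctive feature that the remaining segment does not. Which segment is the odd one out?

/θ, ð, ʃ, tʃ, ʒ, dʒ/ are all [+distributed], but /ɖ/ (voiced retroflex stop) is [−distributed]. No other single segment can be removed to leave a set sharing one feature value that the removed segment lacks, so /ɖ/ is the odd one out.

ɖ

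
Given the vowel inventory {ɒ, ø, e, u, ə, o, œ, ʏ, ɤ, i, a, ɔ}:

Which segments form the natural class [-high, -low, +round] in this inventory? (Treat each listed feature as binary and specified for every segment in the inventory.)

ø, o, œ, ɔ

Among the inventory, the [-high] segments are /ɒ, ø, e, ə, o, œ, ɤ, a, ɔ/.
Intersecting with [-low] gives /ø, e, ə, o, œ, ɤ, ɔ/.
Within that set, [+round] leaves /ø, o, œ, ɔ/.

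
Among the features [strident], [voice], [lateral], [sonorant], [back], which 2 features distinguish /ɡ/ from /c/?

/ɡ/ is the voiced velar stop and /c/ is the voiceless palatal stop. Both are [-strident], [-lateral], [-sonorant]. /ɡ/ is [+voice] while /c/ is [-voice]; /ɡ/ is [+back] while /c/ is [-back], so the distinguishing features are [voice], [back].

[voice], [back]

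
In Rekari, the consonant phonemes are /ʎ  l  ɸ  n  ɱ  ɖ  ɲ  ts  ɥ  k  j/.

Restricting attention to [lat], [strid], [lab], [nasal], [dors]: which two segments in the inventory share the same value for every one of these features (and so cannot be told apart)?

j, k

Both /j/ and /k/ are [−lateral], [−strident], [−labial], [−nasal], [+dorsal]. Since the list omits [sonorant], [voice], [continuant] and [back] — which do distinguish the palatal glide from the voiceless velar stop — this pair collapses; all other pairs remain distinct.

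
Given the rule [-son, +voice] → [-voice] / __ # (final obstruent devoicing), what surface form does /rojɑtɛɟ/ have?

[rojɑtɛc]

The only segment in the rule's environment that also matches [-son, +voice] is /ɟ/. Applying [-voice] turns the voiced palatal stop into /c/ (voiceless palatal stop), giving [rojɑtɛc].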